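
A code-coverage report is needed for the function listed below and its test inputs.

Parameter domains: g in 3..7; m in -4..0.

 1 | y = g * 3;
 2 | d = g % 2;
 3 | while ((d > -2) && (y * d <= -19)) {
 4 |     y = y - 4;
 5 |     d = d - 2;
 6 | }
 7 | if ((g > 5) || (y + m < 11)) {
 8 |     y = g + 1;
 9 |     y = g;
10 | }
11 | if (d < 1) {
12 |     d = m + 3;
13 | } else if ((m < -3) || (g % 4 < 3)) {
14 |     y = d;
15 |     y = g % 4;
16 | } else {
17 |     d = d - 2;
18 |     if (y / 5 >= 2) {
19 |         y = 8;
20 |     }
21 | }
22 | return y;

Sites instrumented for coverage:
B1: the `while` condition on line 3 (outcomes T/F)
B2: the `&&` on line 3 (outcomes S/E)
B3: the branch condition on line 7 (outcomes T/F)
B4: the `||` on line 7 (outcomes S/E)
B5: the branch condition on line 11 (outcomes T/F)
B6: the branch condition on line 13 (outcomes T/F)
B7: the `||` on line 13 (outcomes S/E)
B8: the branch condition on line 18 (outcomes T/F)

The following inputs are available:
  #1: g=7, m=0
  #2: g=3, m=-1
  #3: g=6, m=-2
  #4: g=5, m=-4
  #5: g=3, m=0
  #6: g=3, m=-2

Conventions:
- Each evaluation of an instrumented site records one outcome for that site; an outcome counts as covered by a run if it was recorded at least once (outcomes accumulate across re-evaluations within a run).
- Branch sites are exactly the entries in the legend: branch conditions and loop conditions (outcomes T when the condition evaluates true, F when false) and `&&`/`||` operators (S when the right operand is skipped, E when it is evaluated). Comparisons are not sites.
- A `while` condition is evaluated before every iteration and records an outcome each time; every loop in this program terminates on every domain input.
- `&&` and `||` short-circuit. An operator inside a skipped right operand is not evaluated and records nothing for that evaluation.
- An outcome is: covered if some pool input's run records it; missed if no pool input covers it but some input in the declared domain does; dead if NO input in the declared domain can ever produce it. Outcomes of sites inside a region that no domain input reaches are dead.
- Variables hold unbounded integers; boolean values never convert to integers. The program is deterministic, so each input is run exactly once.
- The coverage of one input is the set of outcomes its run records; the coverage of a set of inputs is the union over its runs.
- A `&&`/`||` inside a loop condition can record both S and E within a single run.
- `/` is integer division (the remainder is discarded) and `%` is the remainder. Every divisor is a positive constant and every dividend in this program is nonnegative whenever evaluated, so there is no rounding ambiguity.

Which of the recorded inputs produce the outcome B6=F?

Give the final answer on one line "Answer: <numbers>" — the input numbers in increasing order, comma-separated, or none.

input #1 (g=7, m=0): covers B6=F
input #2 (g=3, m=-1): covers B6=F
input #3 (g=6, m=-2): misses B6=F
input #4 (g=5, m=-4): misses B6=F
input #5 (g=3, m=0): covers B6=F
input #6 (g=3, m=-2): covers B6=F

Answer: 1, 2, 5, 6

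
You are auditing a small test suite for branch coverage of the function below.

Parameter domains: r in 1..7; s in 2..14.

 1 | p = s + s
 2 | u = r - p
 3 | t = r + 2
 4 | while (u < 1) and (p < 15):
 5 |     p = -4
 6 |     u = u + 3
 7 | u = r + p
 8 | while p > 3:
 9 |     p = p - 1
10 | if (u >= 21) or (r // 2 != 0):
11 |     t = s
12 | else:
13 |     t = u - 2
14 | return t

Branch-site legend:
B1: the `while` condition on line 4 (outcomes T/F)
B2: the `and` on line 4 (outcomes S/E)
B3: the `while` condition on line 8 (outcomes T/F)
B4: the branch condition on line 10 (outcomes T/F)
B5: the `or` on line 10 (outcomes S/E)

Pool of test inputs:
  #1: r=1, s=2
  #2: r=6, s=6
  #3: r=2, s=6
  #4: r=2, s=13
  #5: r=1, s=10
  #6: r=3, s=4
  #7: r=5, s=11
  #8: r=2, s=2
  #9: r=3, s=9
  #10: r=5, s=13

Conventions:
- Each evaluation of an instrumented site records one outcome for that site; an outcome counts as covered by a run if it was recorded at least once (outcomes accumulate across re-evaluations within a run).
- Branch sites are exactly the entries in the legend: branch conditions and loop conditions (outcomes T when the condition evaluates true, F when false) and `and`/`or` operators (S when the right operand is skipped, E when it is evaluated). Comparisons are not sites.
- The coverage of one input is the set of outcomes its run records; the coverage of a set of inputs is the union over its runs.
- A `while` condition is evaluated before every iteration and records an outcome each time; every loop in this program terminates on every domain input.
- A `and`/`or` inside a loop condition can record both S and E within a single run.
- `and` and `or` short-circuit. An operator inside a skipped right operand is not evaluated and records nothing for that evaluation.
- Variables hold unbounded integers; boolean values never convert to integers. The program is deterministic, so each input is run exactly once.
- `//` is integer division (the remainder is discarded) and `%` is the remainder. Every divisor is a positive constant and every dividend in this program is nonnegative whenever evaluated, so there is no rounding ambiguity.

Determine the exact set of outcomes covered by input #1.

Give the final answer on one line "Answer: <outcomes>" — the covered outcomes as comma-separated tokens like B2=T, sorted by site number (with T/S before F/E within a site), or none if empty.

Event log for input #1 (r=1, s=2):
  B2->E, B1->T, B2->E, B1->T, B2->S, B1->F, B3->F, B5->E, B4->F
collecting distinct outcomes: B1=T, B1=F, B2=S, B2=E, B3=F, B4=F, B5=E

Answer: B1=T, B1=F, B2=S, B2=E, B3=F, B4=F, B5=E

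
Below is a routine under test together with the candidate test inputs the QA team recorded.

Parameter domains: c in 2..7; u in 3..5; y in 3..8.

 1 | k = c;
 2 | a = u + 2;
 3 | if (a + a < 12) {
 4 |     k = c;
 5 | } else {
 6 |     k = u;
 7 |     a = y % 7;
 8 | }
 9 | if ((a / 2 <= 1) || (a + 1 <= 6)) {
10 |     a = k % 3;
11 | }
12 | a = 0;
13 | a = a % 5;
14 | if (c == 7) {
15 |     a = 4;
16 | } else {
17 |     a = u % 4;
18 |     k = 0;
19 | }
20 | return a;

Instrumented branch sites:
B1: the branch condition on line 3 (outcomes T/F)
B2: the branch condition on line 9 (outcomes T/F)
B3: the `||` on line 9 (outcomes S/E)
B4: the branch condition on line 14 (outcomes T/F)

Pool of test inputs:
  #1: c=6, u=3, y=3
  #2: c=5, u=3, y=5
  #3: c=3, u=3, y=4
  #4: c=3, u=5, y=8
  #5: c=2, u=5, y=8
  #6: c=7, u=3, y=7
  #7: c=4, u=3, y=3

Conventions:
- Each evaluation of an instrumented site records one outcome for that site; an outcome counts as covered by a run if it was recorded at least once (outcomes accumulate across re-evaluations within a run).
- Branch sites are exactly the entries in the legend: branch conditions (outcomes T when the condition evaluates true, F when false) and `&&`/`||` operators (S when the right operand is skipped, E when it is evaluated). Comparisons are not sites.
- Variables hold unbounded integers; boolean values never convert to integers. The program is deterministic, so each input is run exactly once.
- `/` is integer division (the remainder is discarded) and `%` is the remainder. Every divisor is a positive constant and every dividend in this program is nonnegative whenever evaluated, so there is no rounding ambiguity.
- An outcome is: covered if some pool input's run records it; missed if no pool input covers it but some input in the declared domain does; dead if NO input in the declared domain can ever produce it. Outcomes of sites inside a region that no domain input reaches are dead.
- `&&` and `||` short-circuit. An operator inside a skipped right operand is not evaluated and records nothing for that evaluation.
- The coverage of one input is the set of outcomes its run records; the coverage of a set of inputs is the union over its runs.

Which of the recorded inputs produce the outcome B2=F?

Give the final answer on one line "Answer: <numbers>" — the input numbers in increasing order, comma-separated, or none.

input #1 (c=6, u=3, y=3): does not record B2=F
input #2 (c=5, u=3, y=5): does not record B2=F
input #3 (c=3, u=3, y=4): does not record B2=F
input #4 (c=3, u=5, y=8): does not record B2=F
input #5 (c=2, u=5, y=8): does not record B2=F
input #6 (c=7, u=3, y=7): does not record B2=F
input #7 (c=4, u=3, y=3): does not record B2=F

Answer: none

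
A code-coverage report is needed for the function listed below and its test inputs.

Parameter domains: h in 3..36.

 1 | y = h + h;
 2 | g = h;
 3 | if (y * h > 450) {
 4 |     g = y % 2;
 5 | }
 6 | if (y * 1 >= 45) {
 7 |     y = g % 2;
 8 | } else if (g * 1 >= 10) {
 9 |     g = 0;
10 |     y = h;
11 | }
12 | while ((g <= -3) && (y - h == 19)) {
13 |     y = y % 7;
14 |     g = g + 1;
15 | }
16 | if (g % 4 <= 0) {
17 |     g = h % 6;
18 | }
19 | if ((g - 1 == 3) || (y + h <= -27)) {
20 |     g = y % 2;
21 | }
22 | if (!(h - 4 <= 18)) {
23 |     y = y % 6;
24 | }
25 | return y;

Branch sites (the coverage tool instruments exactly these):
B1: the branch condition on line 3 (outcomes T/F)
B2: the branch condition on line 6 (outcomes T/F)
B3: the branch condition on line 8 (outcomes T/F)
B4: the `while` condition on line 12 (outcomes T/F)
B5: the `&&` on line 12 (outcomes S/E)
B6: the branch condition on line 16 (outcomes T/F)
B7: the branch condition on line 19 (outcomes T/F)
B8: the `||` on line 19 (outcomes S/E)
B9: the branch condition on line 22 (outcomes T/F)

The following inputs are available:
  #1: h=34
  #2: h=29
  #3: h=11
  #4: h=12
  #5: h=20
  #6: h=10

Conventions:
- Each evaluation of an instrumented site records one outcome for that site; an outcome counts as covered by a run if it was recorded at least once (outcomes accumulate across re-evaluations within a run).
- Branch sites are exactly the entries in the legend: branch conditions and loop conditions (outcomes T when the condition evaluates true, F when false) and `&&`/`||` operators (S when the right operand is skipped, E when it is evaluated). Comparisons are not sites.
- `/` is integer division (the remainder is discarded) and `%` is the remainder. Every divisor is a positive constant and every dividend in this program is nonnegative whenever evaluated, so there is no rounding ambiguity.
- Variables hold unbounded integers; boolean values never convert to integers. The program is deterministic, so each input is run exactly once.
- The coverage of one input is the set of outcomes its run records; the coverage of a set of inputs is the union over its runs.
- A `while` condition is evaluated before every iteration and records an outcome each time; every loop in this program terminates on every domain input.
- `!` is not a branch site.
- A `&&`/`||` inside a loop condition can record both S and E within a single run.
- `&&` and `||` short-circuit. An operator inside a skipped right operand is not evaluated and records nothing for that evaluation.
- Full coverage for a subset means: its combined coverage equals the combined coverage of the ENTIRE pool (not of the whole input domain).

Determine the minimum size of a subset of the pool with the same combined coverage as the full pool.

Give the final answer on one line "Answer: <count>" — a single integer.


run #1 (h=34) records B1=T, B2=T, B4=F, B5=S, B6=T, B7=T, B8=S, B9=T
run #2 (h=29) records B1=T, B2=T, B4=F, B5=S, B6=T, B7=F, B8=E, B9=T
run #3 (h=11) records B1=F, B2=F, B3=T, B4=F, B5=S, B6=T, B7=F, B8=E, B9=F
run #4 (h=12) records B1=F, B2=F, B3=T, B4=F, B5=S, B6=T, B7=F, B8=E, B9=F
run #5 (h=20) records B1=T, B2=F, B3=F, B4=F, B5=S, B6=T, B7=F, B8=E, B9=F
run #6 (h=10) records B1=F, B2=F, B3=T, B4=F, B5=S, B6=T, B7=T, B8=S, B9=F
together the pool reaches 15 outcomes: B1=T, B1=F, B2=T, B2=F, B3=T, B3=F, B4=F, B5=S, B6=T, B7=T, B7=F, B8=S, B8=E, B9=T, B9=F
no size-1 subset reaches all 15 outcomes (best union: 9/15)
no size-2 subset reaches all 15 outcomes (best union: 14/15)
at size 3, {1, 3, 5} reaches all 15 outcomes; every lexicographically earlier size-3 subset fails
Answer: 3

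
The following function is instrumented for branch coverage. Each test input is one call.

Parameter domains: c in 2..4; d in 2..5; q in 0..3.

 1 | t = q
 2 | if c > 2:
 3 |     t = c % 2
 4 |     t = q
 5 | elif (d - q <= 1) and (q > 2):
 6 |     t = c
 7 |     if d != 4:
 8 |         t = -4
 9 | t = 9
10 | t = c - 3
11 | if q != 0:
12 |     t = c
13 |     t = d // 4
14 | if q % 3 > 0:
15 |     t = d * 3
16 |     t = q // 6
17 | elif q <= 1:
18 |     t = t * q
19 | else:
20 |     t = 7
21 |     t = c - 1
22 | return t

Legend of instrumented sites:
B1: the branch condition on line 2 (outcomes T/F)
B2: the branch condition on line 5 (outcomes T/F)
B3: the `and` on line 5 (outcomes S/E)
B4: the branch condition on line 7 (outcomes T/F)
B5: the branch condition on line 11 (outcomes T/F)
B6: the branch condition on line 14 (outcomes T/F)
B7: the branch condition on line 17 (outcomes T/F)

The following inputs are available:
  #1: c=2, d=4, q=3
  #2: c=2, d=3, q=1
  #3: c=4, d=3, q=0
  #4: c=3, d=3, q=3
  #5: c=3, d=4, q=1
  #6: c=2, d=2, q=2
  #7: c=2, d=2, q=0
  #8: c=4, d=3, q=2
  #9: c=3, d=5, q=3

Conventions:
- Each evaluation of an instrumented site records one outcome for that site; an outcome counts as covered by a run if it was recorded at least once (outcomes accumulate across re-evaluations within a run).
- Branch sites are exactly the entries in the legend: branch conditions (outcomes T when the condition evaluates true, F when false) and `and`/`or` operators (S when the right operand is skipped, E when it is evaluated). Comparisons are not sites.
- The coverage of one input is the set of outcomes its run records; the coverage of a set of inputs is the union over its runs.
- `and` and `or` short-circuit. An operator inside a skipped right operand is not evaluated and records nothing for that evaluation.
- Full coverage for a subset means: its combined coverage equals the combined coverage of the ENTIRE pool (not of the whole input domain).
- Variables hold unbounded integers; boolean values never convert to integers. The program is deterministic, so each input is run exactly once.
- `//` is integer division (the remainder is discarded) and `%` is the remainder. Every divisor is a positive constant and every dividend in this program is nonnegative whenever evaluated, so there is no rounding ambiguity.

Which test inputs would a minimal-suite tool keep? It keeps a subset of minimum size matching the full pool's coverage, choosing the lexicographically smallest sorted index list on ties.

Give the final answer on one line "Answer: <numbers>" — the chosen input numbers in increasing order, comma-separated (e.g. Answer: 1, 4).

run #1 (c=2, d=4, q=3) runs B1->F, B3->E, B2->T, B4->F, B5->T, B6->F, B7->F; records B1=F, B2=T, B3=E, B4=F, B5=T, B6=F, B7=F
run #2 (c=2, d=3, q=1) runs B1->F, B3->S, B2->F, B5->T, B6->T; records B1=F, B2=F, B3=S, B5=T, B6=T
run #3 (c=4, d=3, q=0) runs B1->T, B5->F, B6->F, B7->T; records B1=T, B5=F, B6=F, B7=T
run #4 (c=3, d=3, q=3) runs B1->T, B5->T, B6->F, B7->F; records B1=T, B5=T, B6=F, B7=F
run #5 (c=3, d=4, q=1) runs B1->T, B5->T, B6->T; records B1=T, B5=T, B6=T
run #6 (c=2, d=2, q=2) runs B1->F, B3->E, B2->F, B5->T, B6->T; records B1=F, B2=F, B3=E, B5=T, B6=T
run #7 (c=2, d=2, q=0) runs B1->F, B3->S, B2->F, B5->F, B6->F, B7->T; records B1=F, B2=F, B3=S, B5=F, B6=F, B7=T
run #8 (c=4, d=3, q=2) runs B1->T, B5->T, B6->T; records B1=T, B5=T, B6=T
run #9 (c=3, d=5, q=3) runs B1->T, B5->T, B6->F, B7->F; records B1=T, B5=T, B6=F, B7=F
the full pool covers 13 outcomes: B1=T, B1=F, B2=T, B2=F, B3=S, B3=E, B4=F, B5=T, B5=F, B6=T, B6=F, B7=T, B7=F
checked all size-1 subsets: none covers 13 outcomes (max 7/13)
checked all size-2 subsets: none covers 13 outcomes (max 11/13)
at size 3, {1, 2, 3} reaches all 13 outcomes; every lexicographically earlier size-3 subset fails

Answer: 1, 2, 3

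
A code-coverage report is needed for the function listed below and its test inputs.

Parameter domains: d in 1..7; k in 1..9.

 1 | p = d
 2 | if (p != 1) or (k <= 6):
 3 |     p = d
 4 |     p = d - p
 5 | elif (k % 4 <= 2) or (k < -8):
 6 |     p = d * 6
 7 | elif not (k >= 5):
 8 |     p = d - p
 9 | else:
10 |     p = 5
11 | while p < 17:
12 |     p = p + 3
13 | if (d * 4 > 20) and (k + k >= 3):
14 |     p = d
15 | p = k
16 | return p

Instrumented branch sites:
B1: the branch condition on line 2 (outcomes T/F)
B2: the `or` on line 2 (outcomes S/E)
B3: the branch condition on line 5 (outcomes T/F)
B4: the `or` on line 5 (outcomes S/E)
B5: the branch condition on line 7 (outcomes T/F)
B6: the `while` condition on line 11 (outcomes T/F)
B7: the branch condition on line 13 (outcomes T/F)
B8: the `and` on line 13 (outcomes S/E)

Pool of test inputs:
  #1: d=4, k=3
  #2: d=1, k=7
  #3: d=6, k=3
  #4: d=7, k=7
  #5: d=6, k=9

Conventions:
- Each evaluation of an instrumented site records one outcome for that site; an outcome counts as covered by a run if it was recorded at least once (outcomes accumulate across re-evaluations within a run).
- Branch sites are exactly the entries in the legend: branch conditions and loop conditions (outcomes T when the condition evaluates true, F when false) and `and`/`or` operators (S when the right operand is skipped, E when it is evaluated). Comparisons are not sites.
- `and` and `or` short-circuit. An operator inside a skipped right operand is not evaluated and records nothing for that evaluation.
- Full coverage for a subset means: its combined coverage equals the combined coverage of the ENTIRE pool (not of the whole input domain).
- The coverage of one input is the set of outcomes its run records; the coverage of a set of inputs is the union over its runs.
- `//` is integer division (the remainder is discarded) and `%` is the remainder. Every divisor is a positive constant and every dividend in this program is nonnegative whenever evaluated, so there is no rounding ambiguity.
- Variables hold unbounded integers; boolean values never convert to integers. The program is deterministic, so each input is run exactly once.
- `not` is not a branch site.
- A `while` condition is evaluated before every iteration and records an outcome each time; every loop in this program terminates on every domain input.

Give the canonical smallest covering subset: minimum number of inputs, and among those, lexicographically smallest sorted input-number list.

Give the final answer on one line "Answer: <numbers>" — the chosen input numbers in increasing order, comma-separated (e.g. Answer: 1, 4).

test 1 (d=4, k=3) hits B1=T, B2=S, B6=T, B6=F, B7=F, B8=S
test 2 (d=1, k=7) hits B1=F, B2=E, B3=F, B4=E, B5=F, B6=T, B6=F, B7=F, B8=S
test 3 (d=6, k=3) hits B1=T, B2=S, B6=T, B6=F, B7=T, B8=E
test 4 (d=7, k=7) hits B1=T, B2=S, B6=T, B6=F, B7=T, B8=E
test 5 (d=6, k=9) hits B1=T, B2=S, B6=T, B6=F, B7=T, B8=E
the full pool covers 13 outcomes: B1=T, B1=F, B2=S, B2=E, B3=F, B4=E, B5=F, B6=T, B6=F, B7=T, B7=F, B8=S, B8=E
no size-1 subset reaches all 13 outcomes (best union: 9/13)
the canonical winner is {2, 3}: size 2, full 13-outcome coverage, earliest index list among size-2 covers

Answer: 2, 3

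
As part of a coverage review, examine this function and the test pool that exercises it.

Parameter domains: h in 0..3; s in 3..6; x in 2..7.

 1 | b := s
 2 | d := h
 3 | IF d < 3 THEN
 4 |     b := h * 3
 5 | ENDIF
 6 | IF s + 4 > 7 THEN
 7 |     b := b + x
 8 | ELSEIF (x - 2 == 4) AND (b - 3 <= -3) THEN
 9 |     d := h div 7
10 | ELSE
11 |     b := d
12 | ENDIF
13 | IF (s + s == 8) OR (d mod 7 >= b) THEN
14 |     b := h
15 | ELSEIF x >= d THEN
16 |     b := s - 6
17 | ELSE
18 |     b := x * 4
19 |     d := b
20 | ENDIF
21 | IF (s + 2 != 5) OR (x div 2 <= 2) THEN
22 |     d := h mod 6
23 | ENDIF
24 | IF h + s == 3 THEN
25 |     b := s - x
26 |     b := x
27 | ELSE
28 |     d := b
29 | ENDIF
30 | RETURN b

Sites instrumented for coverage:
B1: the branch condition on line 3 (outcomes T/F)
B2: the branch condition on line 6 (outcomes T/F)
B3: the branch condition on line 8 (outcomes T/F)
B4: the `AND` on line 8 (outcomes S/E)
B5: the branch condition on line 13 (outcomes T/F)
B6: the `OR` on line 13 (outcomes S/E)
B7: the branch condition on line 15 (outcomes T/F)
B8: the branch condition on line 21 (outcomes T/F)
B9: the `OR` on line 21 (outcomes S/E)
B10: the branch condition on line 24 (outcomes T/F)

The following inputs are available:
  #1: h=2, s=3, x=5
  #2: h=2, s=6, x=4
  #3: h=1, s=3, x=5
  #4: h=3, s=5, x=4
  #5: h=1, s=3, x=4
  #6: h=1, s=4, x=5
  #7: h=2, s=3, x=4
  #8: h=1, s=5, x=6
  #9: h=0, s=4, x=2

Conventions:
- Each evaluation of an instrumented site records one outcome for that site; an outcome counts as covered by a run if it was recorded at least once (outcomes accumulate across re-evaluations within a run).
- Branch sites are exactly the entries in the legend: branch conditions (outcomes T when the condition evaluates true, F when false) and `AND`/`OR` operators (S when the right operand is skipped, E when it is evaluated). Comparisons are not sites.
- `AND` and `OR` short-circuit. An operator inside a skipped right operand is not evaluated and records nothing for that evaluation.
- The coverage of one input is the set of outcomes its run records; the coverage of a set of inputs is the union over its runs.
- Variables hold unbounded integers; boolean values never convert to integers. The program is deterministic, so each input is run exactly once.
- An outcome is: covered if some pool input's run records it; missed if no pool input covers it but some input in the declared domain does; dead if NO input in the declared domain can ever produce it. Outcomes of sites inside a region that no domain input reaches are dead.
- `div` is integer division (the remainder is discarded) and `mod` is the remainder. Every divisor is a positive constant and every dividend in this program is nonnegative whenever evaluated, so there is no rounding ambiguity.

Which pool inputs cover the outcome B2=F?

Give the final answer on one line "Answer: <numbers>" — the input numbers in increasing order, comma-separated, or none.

input #1 (h=2, s=3, x=5): hits B2=F
input #2 (h=2, s=6, x=4): never hits B2=F
input #3 (h=1, s=3, x=5): hits B2=F
input #4 (h=3, s=5, x=4): never hits B2=F
input #5 (h=1, s=3, x=4): hits B2=F
input #6 (h=1, s=4, x=5): never hits B2=F
input #7 (h=2, s=3, x=4): hits B2=F
input #8 (h=1, s=5, x=6): never hits B2=F
input #9 (h=0, s=4, x=2): never hits B2=F

Answer: 1, 3, 5, 7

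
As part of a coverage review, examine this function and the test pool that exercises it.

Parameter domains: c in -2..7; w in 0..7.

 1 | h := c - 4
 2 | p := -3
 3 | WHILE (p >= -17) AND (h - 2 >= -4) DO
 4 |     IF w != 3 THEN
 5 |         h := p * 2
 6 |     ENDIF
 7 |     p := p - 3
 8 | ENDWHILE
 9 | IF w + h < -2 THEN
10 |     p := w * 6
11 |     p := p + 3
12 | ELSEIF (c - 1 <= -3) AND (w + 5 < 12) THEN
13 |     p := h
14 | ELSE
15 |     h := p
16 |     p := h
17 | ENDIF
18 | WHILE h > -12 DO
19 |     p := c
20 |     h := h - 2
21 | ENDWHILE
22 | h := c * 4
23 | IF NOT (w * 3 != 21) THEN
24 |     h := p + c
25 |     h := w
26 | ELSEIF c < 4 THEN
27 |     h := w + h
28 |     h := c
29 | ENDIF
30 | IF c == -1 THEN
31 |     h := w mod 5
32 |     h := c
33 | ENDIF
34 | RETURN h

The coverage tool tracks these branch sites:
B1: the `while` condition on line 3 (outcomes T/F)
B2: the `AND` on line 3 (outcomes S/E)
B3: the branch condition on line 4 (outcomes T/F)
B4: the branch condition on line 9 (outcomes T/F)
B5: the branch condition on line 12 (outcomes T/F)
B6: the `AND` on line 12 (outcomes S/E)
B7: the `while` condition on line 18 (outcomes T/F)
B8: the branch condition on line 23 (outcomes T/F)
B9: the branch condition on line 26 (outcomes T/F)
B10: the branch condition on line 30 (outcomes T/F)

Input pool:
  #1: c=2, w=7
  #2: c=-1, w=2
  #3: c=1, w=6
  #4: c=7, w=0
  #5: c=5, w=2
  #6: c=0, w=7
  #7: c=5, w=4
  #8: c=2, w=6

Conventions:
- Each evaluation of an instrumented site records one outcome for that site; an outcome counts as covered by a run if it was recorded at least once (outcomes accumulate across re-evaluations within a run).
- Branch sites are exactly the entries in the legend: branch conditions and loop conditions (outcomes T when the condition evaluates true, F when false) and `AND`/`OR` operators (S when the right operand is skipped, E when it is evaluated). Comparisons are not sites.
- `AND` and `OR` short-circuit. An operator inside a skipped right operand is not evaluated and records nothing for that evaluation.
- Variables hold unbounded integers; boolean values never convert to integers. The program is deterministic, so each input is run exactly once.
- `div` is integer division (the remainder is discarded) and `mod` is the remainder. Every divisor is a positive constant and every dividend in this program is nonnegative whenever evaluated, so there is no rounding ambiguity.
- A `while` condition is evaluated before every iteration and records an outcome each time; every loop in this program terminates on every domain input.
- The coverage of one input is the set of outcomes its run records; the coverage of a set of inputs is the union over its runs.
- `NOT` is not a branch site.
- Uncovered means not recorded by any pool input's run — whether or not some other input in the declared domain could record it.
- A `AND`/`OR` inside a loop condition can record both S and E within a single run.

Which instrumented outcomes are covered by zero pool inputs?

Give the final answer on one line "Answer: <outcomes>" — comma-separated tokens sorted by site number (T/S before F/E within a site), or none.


input #1, c=2, w=7: events B2->E, B1->T, B3->T, B2->E, B1->F, B4->F, B6->S, B5->F, B7->T, B7->T, B7->T, B7->F, B8->T, B10->F; outcomes B1=T, B1=F, B2=E, B3=T, B4=F, B5=F, B6=S, B7=T, B7=F, B8=T, B10=F
input #2, c=-1, w=2: events B2->E, B1->F, B4->T, B7->T, B7->T, B7->T, B7->T, B7->F, B8->F, B9->T, B10->T; outcomes B1=F, B2=E, B4=T, B7=T, B7=F, B8=F, B9=T, B10=T
input #3, c=1, w=6: events B2->E, B1->F, B4->F, B6->S, B5->F, B7->T, B7->T, B7->T, B7->T, B7->T, B7->F, B8->F, B9->T, B10->F; outcomes B1=F, B2=E, B4=F, B5=F, B6=S, B7=T, B7=F, B8=F, B9=T, B10=F
input #4, c=7, w=0: events B2->E, B1->T, B3->T, B2->E, B1->F, B4->T, B7->T, B7->T, B7->T, B7->F, B8->F, B9->F, B10->F; outcomes B1=T, B1=F, B2=E, B3=T, B4=T, B7=T, B7=F, B8=F, B9=F, B10=F
input #5, c=5, w=2: events B2->E, B1->T, B3->T, B2->E, B1->F, B4->T, B7->T, B7->T, B7->T, B7->F, B8->F, B9->F, B10->F; outcomes B1=T, B1=F, B2=E, B3=T, B4=T, B7=T, B7=F, B8=F, B9=F, B10=F
input #6, c=0, w=7: events B2->E, B1->F, B4->F, B6->S, B5->F, B7->T, B7->T, B7->T, B7->T, B7->T, B7->F, B8->T, B10->F; outcomes B1=F, B2=E, B4=F, B5=F, B6=S, B7=T, B7=F, B8=T, B10=F
input #7, c=5, w=4: events B2->E, B1->T, B3->T, B2->E, B1->F, B4->F, B6->S, B5->F, B7->T, B7->T, B7->T, B7->F, B8->F, B9->F, ...; outcomes B1=T, B1=F, B2=E, B3=T, B4=F, B5=F, B6=S, B7=T, B7=F, B8=F, B9=F, B10=F
input #8, c=2, w=6: events B2->E, B1->T, B3->T, B2->E, B1->F, B4->F, B6->S, B5->F, B7->T, B7->T, B7->T, B7->F, B8->F, B9->T, ...; outcomes B1=T, B1=F, B2=E, B3=T, B4=F, B5=F, B6=S, B7=T, B7=F, B8=F, B9=T, B10=F
union over the pool: B1=T, B1=F, B2=E, B3=T, B4=T, B4=F, B5=F, B6=S, B7=T, B7=F, B8=T, B8=F, B9=T, B9=F, B10=T, B10=F
uncovered (4 of 20): B2=S, B3=F, B5=T, B6=E
Answer: B2=S, B3=F, B5=T, B6=E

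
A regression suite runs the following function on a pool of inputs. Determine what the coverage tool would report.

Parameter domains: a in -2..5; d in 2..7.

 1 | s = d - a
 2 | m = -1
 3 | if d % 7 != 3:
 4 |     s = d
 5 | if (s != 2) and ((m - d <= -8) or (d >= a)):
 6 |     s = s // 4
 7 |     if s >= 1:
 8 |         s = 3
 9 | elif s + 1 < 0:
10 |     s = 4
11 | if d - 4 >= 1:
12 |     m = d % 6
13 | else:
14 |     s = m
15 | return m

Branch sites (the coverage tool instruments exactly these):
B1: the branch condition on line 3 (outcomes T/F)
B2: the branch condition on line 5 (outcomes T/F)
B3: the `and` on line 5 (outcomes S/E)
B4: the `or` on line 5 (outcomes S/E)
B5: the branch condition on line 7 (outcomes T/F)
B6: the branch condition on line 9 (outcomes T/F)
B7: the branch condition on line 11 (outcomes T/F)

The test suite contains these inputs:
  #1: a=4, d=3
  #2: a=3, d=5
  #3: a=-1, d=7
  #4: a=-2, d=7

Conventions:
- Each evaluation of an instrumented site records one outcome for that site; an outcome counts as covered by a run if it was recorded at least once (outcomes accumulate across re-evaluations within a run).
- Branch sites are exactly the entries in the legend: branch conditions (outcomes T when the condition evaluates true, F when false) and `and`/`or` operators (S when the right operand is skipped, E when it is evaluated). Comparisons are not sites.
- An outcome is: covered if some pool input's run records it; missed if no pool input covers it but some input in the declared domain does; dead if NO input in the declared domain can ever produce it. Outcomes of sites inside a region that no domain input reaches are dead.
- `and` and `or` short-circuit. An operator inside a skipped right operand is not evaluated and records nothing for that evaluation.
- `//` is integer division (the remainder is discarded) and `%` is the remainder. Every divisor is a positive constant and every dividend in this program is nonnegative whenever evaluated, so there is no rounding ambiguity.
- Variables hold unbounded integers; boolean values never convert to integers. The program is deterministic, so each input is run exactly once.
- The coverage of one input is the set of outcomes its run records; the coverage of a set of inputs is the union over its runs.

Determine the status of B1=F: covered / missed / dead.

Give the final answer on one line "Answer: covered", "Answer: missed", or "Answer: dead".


B1=F is recorded by pool input(s) 1 -> covered
Answer: covered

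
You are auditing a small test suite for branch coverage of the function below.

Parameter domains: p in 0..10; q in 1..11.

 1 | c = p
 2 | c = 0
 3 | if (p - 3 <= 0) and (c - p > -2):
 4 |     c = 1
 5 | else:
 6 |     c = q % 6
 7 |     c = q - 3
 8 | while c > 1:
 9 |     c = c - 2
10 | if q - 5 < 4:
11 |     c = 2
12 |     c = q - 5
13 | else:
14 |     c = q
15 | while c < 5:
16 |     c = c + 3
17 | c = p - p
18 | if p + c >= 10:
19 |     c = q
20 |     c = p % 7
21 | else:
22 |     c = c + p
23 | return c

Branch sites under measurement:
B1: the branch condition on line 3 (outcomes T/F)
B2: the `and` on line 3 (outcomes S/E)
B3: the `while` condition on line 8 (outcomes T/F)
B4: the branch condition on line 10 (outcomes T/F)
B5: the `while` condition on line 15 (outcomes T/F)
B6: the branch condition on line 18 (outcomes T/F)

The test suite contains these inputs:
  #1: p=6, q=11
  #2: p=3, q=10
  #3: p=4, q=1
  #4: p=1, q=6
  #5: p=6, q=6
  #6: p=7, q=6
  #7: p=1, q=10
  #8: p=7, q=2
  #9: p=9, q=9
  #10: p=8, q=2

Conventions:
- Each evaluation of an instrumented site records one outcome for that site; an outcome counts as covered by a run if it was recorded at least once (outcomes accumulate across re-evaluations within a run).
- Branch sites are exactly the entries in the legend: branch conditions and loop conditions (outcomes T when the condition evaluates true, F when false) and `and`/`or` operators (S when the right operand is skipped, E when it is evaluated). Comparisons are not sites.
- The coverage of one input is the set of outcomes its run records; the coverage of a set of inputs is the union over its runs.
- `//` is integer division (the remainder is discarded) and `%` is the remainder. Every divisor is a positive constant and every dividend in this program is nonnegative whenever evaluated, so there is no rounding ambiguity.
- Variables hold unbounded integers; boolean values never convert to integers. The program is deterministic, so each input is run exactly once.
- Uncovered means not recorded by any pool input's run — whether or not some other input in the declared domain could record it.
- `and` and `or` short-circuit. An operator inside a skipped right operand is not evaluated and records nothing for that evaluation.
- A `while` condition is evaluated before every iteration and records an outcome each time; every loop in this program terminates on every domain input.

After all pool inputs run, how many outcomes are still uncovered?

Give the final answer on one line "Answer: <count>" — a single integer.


input #1 (p=6, q=11): covers B1=F, B2=S, B3=T, B3=F, B4=F, B5=F, B6=F
input #2 (p=3, q=10): covers B1=F, B2=E, B3=T, B3=F, B4=F, B5=F, B6=F
input #3 (p=4, q=1): covers B1=F, B2=S, B3=F, B4=T, B5=T, B5=F, B6=F
input #4 (p=1, q=6): covers B1=T, B2=E, B3=F, B4=T, B5=T, B5=F, B6=F
input #5 (p=6, q=6): covers B1=F, B2=S, B3=T, B3=F, B4=T, B5=T, B5=F, B6=F
input #6 (p=7, q=6): covers B1=F, B2=S, B3=T, B3=F, B4=T, B5=T, B5=F, B6=F
input #7 (p=1, q=10): covers B1=T, B2=E, B3=F, B4=F, B5=F, B6=F
input #8 (p=7, q=2): covers B1=F, B2=S, B3=F, B4=T, B5=T, B5=F, B6=F
input #9 (p=9, q=9): covers B1=F, B2=S, B3=T, B3=F, B4=F, B5=F, B6=F
input #10 (p=8, q=2): covers B1=F, B2=S, B3=F, B4=T, B5=T, B5=F, B6=F
union over the pool: B1=T, B1=F, B2=S, B2=E, B3=T, B3=F, B4=T, B4=F, B5=T, B5=F, B6=F
uncovered (1 of 12): B6=T
Answer: 1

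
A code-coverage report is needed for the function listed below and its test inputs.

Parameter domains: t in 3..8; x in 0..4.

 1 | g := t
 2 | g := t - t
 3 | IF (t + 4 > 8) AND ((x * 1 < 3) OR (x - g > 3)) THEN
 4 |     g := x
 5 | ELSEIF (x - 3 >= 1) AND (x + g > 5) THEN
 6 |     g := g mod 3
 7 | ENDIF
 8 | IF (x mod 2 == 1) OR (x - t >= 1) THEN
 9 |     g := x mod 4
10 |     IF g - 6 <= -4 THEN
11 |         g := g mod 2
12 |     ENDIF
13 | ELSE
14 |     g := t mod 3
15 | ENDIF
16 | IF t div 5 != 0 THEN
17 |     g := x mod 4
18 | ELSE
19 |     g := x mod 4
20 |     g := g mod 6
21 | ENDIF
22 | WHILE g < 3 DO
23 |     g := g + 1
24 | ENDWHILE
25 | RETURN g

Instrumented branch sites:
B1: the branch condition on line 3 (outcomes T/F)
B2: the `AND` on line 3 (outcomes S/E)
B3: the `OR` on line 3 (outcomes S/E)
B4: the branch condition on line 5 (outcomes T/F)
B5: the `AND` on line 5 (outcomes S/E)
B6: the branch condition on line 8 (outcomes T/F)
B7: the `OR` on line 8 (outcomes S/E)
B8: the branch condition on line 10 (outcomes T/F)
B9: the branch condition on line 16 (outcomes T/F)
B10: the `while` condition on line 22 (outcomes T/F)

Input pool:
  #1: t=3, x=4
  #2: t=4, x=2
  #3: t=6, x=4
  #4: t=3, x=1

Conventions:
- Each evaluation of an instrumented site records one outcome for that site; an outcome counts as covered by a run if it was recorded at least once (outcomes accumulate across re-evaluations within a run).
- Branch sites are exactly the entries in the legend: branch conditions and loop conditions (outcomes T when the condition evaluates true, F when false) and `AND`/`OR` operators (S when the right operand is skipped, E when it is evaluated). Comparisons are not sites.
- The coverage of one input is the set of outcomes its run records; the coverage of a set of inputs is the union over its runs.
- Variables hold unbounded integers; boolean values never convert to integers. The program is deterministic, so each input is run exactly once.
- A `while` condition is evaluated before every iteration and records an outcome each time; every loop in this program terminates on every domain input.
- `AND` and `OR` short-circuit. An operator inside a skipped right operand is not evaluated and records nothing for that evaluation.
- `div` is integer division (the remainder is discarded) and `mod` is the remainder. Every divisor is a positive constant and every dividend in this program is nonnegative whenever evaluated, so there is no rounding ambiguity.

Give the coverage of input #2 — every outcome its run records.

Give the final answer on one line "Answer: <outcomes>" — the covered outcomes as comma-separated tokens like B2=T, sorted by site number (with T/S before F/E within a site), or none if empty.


Tracing the run of input #2 (t=4, x=2):
  B2->S, B1->F, B5->S, B4->F, B7->E, B6->F, B9->F, B10->T, B10->F
distinct outcomes covered: B1=F, B2=S, B4=F, B5=S, B6=F, B7=E, B9=F, B10=T, B10=F
Answer: B1=F, B2=S, B4=F, B5=S, B6=F, B7=E, B9=F, B10=T, B10=F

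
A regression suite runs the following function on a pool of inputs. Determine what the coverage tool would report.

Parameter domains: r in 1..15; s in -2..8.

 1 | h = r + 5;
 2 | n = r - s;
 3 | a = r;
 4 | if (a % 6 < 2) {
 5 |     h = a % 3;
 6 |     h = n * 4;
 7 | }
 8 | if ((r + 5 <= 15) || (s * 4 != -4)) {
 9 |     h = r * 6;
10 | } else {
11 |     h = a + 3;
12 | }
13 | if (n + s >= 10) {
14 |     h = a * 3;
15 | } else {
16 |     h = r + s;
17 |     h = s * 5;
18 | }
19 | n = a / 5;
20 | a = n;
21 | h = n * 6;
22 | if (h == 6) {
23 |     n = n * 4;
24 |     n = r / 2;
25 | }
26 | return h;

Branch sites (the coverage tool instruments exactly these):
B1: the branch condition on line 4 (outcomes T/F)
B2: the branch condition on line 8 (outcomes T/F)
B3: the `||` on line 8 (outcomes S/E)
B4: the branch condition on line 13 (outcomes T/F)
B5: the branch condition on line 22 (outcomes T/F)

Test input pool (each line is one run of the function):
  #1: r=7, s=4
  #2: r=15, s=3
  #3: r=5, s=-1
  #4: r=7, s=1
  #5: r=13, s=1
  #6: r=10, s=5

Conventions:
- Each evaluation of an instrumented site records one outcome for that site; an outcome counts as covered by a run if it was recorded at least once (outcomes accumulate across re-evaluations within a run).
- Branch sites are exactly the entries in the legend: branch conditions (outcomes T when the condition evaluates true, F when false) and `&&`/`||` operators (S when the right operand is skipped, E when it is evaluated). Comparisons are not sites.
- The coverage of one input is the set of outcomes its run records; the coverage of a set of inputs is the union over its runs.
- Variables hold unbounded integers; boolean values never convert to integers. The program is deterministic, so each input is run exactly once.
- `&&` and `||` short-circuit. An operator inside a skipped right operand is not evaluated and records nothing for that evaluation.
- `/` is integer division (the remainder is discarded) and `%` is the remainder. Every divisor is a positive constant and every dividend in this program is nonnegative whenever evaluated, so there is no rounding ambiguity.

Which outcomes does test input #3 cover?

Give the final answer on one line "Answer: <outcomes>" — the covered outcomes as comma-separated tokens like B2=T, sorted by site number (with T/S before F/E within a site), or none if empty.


Event log for input #3 (r=5, s=-1):
  B1->F, B3->S, B2->T, B4->F, B5->T
deduplicating events, the covered set is: B1=F, B2=T, B3=S, B4=F, B5=T
Answer: B1=F, B2=T, B3=S, B4=F, B5=T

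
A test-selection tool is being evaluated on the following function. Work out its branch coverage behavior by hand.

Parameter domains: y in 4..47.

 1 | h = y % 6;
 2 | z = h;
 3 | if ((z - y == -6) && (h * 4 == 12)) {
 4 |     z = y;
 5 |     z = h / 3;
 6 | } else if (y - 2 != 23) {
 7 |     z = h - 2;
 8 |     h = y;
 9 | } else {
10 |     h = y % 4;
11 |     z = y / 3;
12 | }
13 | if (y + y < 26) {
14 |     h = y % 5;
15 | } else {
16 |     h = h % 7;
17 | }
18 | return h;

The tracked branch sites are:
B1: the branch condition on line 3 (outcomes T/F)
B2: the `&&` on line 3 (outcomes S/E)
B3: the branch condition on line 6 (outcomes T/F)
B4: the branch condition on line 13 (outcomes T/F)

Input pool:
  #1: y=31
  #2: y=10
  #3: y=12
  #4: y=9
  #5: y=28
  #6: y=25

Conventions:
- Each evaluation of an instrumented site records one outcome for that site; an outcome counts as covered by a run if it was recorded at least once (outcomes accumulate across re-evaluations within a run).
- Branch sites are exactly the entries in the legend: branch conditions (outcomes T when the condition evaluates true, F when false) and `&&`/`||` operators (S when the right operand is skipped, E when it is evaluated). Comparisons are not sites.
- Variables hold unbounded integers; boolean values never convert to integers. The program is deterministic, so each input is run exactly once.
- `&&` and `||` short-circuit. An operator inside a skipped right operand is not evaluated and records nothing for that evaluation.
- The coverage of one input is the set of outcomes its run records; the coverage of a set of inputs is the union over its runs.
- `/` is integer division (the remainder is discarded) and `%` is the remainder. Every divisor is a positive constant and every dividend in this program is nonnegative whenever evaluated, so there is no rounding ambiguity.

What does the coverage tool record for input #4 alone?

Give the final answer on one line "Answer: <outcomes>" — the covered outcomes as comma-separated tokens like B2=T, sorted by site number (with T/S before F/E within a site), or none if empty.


Running input #4 (y=9), event by event:
  B2->E, B1->T, B4->T
deduplicating events, the covered set is: B1=T, B2=E, B4=T
Answer: B1=T, B2=E, B4=T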